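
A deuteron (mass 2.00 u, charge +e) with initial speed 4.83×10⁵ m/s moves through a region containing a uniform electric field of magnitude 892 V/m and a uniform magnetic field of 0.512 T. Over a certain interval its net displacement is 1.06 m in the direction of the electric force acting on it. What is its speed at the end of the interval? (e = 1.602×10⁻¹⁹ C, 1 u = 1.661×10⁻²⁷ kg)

B does no work; ΔKE = |q|E d.
½mv_f² = ½mv₀² + |q|Ed = ½(3.322×10⁻²⁷)(4.83×10⁵)² + (1.602×10⁻¹⁹)(892)(1.06) ≈ 3.875×10⁻¹⁶ J + 1.515×10⁻¹⁶ J ≈ 5.390×10⁻¹⁶ J.
v_f = √(2·5.390×10⁻¹⁶/3.322×10⁻²⁷) ≈ 5.70×10⁵ m/s.

v_f ≈ 5.70×10⁵ m/s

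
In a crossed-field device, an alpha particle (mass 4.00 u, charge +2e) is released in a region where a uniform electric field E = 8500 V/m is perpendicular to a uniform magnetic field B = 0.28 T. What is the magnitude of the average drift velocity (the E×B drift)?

In crossed fields the guiding centre drifts at v_d = |E×B|/B² = E/B, independent of charge and mass.
v_d = 8500/0.28 = 3.0×10⁴ m/s.

v_d ≈ 3.0×10⁴ m/s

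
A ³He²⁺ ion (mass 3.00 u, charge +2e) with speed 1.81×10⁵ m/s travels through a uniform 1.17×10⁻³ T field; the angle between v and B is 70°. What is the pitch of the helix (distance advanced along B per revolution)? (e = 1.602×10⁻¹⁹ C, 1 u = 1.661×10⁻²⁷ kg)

p ≈ 5.17 m

v∥ = v cosθ = 1.81×10⁵·cos70° ≈ 6.191×10⁴ m/s.
T = 2πm/(|q|B) = 2π(4.983×10⁻²⁷)/((3.204×10⁻¹⁹)(1.17×10⁻³)) ≈ 8.352×10⁻⁵ s.
pitch = v∥ T = (6.191×10⁴)(8.352×10⁻⁵) ≈ 5.17 m.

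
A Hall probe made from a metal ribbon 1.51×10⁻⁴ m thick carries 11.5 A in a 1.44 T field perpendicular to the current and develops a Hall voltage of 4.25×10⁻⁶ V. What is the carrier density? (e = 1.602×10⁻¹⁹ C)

n ≈ 1.61×10²⁹ m⁻³

From V_H = IB/(n e t), n = IB/(V_H e t).
n = (11.5)(1.44)/((4.25×10⁻⁶)(1.602×10⁻¹⁹)(1.51×10⁻⁴)) ≈ 1.61×10²⁹ m⁻³.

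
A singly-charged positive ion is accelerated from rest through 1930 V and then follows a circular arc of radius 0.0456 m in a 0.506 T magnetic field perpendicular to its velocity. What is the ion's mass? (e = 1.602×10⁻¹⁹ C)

Combine |q|V = ½mv² and r = mv/(|q|B): eliminate v to get m = qB²r²/(2V).
m = (1.602×10⁻¹⁹)(0.506)²(0.0456)²/(2·1930) ≈ 2.21×10⁻²⁶ kg.

m ≈ 2.21×10⁻²⁶ kg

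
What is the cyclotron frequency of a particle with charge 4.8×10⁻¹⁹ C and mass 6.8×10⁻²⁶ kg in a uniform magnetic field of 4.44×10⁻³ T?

f = |q|B/(2πm).
f = (4.8×10⁻¹⁹)(4.44×10⁻³)/(2π·6.8×10⁻²⁶) ≈ 4990 Hz.

f ≈ 4990 Hz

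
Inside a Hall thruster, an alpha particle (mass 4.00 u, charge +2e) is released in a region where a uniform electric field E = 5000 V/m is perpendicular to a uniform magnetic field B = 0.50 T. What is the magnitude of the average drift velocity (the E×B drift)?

The E×B drift speed is v_d = E/B.
v_d = 5000/0.50 = 1.0×10⁴ m/s.

v_d ≈ 1.0×10⁴ m/s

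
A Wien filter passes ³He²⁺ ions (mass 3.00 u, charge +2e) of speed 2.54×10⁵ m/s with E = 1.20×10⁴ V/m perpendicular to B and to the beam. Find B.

B = 0.0472 T

Balance of forces in the selector: qE = qvB ⇒ B = E/v.
B = 1.20×10⁴/2.54×10⁵ = 0.0472 T.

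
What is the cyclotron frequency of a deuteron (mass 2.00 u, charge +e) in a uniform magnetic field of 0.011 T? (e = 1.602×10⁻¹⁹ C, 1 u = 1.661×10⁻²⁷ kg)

f ≈ 8.4×10⁴ Hz

f = |q|B/(2πm).
f = (1.602×10⁻¹⁹)(0.011)/(2π·3.322×10⁻²⁷) ≈ 8.4×10⁴ Hz.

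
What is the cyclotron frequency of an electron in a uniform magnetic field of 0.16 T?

f ≈ 4.5×10⁹ Hz

f = |q|B/(2πm).
f = (1.602×10⁻¹⁹)(0.16)/(2π·9.109×10⁻³¹) ≈ 4.5×10⁹ Hz.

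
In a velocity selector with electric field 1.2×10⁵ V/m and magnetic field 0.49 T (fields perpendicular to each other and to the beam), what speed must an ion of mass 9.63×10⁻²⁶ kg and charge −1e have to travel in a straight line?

Straight-line motion ⇒ electric and magnetic forces cancel, so E = vB.
v = E/B = 1.2×10⁵/0.49 = 2.4×10⁵ m/s.

v = 2.4×10⁵ m/s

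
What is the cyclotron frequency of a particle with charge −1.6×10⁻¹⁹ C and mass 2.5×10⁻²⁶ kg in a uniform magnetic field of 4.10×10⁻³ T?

f = |q|B/(2πm).
f = (1.6×10⁻¹⁹)(4.10×10⁻³)/(2π·2.5×10⁻²⁶) ≈ 4180 Hz.

f ≈ 4180 Hz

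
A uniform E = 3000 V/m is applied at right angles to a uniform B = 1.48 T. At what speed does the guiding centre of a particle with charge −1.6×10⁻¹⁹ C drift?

v_d ≈ 2030 m/s

The E×B drift speed is v_d = E/B.
v_d = 3000/1.48 = 2030 m/s.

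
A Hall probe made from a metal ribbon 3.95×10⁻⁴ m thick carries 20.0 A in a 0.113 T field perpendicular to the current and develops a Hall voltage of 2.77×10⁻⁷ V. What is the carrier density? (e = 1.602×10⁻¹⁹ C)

From V_H = IB/(n e t), n = IB/(V_H e t).
n = (20.0)(0.113)/((2.77×10⁻⁷)(1.602×10⁻¹⁹)(3.95×10⁻⁴)) ≈ 1.29×10²⁹ m⁻³.

n ≈ 1.29×10²⁹ m⁻³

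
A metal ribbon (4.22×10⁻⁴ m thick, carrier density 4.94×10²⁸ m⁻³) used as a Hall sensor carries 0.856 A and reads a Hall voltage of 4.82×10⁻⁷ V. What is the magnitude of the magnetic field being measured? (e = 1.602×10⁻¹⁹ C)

B ≈ 1.88 T

From V_H = IB/(n e t), B = V_H n e t / I.
B = (4.82×10⁻⁷)(4.94×10²⁸)(1.602×10⁻¹⁹)(4.22×10⁻⁴)/0.856 ≈ 1.88 T.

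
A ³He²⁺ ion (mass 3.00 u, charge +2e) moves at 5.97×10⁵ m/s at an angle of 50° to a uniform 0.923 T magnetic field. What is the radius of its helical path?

v⊥ = v sinθ = 5.97×10⁵·sin50° ≈ 4.573×10⁵ m/s.
r = m v⊥/(|q|B) = (4.983×10⁻²⁷)(4.573×10⁵)/((3.204×10⁻¹⁹)(0.923)) ≈ 7.71×10⁻³ m.

r ≈ 7.71×10⁻³ m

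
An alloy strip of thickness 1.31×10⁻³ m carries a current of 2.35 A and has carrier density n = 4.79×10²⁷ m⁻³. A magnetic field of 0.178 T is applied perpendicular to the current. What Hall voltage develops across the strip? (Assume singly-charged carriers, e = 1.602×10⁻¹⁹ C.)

V_H = IB/(n e t).
V_H = (2.35)(0.178)/((4.79×10²⁷)(1.602×10⁻¹⁹)(1.31×10⁻³)) ≈ 4.16×10⁻⁷ V.

V_H ≈ 4.16×10⁻⁷ V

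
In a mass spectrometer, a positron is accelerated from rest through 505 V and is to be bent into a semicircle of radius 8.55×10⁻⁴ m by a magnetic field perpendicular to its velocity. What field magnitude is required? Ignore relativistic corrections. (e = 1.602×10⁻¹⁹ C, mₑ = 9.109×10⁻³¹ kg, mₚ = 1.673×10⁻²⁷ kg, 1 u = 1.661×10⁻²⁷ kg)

v = √(2|q|V/m) = √(2·1.602×10⁻¹⁹·505/9.109×10⁻³¹) ≈ 1.333×10⁷ m/s.
B = mv/(|q|r) = (9.109×10⁻³¹)(1.333×10⁷)/((1.602×10⁻¹⁹)(8.55×10⁻⁴)) ≈ 0.0886 T.

B ≈ 0.0886 T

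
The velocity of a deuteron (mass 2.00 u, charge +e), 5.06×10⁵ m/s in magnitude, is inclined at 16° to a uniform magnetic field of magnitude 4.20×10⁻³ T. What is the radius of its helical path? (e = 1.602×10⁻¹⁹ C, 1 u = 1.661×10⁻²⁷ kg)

r ≈ 0.689 m

v⊥ = v sinθ = 5.06×10⁵·sin16° ≈ 1.395×10⁵ m/s.
r = m v⊥/(|q|B) = (3.322×10⁻²⁷)(1.395×10⁵)/((1.602×10⁻¹⁹)(4.20×10⁻³)) ≈ 0.689 m.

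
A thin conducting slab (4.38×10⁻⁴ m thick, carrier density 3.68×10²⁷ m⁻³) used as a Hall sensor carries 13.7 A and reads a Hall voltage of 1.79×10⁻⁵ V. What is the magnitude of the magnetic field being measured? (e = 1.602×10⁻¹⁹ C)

From V_H = IB/(n e t), B = V_H n e t / I.
B = (1.79×10⁻⁵)(3.68×10²⁷)(1.602×10⁻¹⁹)(4.38×10⁻⁴)/13.7 ≈ 0.337 T.

B ≈ 0.337 T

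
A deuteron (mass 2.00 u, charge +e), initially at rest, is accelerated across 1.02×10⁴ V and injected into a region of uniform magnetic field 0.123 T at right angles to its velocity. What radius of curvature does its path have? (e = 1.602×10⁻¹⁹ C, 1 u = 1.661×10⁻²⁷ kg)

r ≈ 0.167 m

Acceleration: |q|V = ½mv² ⇒ v = √(2|q|V/m) = √(2·1.602×10⁻¹⁹·1.02×10⁴/3.322×10⁻²⁷) ≈ 9.919×10⁵ m/s.
In the field: r = mv/(|q|B) = (3.322×10⁻²⁷)(9.919×10⁵)/((1.602×10⁻¹⁹)(0.123)) ≈ 0.167 m.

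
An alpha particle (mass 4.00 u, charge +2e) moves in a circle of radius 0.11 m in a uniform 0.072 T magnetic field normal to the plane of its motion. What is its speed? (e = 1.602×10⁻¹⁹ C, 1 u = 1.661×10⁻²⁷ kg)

v ≈ 3.8×10⁵ m/s

From |q|vB = mv²/r, v = |q|Br/m.
v = (3.204×10⁻¹⁹)(0.072)(0.11)/6.644×10⁻²⁷ ≈ 3.8×10⁵ m/s.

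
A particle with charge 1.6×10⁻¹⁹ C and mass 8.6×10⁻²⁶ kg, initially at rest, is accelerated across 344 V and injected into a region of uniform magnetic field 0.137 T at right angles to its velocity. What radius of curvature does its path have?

r ≈ 0.140 m

Acceleration: |q|V = ½mv² ⇒ v = √(2|q|V/m) = √(2·1.6×10⁻¹⁹·344/8.6×10⁻²⁶) ≈ 3.578×10⁴ m/s.
In the field: r = mv/(|q|B) = (8.6×10⁻²⁶)(3.578×10⁴)/((1.6×10⁻¹⁹)(0.137)) ≈ 0.140 m.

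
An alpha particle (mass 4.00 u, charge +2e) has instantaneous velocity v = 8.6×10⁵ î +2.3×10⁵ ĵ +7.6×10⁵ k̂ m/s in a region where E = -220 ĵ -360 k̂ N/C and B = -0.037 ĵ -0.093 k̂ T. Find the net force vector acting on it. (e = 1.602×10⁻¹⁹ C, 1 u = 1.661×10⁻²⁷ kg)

v×B = (6730, 8.00×10⁴, -3.18×10⁴) N/C.
E + v×B = (6730, 7.98×10⁴, -3.22×10⁴) N/C.
F = q(E + v×B) = (3.204×10⁻¹⁹ C)·(6730, 7.98×10⁴, -3.22×10⁴) = (2.16×10⁻¹⁵, 2.56×10⁻¹⁴, -1.03×10⁻¹⁴) N.

F ≈ (2.16×10⁻¹⁵, 2.56×10⁻¹⁴, -1.03×10⁻¹⁴) N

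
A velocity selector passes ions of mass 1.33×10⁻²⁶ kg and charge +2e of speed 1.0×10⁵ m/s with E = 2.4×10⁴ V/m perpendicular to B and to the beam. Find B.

Balance of forces in the selector: qE = qvB ⇒ B = E/v.
B = 2.4×10⁴/1.0×10⁵ = 0.24 T.

B = 0.24 T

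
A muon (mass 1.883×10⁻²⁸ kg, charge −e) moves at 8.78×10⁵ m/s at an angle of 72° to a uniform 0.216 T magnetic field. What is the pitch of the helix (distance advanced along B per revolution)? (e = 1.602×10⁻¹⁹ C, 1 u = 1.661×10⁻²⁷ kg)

p ≈ 9.28×10⁻³ m

v∥ = v cosθ = 8.78×10⁵·cos72° ≈ 2.713×10⁵ m/s.
T = 2πm/(|q|B) = 2π(1.883×10⁻²⁸)/((1.602×10⁻¹⁹)(0.216)) ≈ 3.419×10⁻⁸ s.
pitch = v∥ T = (2.713×10⁵)(3.419×10⁻⁸) ≈ 9.28×10⁻³ m.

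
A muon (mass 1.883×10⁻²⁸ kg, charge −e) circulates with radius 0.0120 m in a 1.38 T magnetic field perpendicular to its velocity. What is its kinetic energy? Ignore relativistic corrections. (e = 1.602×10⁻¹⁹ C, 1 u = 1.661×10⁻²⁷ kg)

v = |q|Br/m, then KE = ½mv² = (qBr)²/(2m).
v = (1.602×10⁻¹⁹)(1.38)(0.0120)/1.883×10⁻²⁸ ≈ 1.409×10⁷ m/s.
KE = ½(1.883×10⁻²⁸)(1.409×10⁷)² ≈ 1.87×10⁻¹⁴ J.

KE ≈ 1.87×10⁻¹⁴ J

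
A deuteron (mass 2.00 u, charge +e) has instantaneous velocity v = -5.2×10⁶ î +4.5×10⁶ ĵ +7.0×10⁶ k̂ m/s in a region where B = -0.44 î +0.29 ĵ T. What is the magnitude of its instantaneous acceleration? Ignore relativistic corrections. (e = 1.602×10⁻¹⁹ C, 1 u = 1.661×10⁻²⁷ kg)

|a| ≈ 1.79×10¹⁴ m/s²

v×B = (-2.03×10⁶, -3.08×10⁶, 4.72×10⁵) N/C.
F = q v×B = (1.602×10⁻¹⁹ C)·(-2.03×10⁶, -3.08×10⁶, 4.72×10⁵) = (-3.25×10⁻¹³, -4.93×10⁻¹³, 7.56×10⁻¹⁴) N.
|a| = |F|/m = 5.958×10⁻¹³/3.322×10⁻²⁷ ≈ 1.79×10¹⁴ m/s².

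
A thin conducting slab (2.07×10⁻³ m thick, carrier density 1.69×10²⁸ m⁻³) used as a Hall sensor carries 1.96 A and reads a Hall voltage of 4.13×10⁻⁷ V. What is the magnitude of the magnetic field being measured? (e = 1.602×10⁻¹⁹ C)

From V_H = IB/(n e t), B = V_H n e t / I.
B = (4.13×10⁻⁷)(1.69×10²⁸)(1.602×10⁻¹⁹)(2.07×10⁻³)/1.96 ≈ 1.18 T.

B ≈ 1.18 T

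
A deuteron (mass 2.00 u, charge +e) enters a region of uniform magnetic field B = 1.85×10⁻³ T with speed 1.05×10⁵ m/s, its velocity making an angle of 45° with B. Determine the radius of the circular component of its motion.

r ≈ 0.832 m

v⊥ = v sinθ = 1.05×10⁵·sin45° ≈ 7.425×10⁴ m/s.
r = m v⊥/(|q|B) = (3.322×10⁻²⁷)(7.425×10⁴)/((1.602×10⁻¹⁹)(1.85×10⁻³)) ≈ 0.832 m.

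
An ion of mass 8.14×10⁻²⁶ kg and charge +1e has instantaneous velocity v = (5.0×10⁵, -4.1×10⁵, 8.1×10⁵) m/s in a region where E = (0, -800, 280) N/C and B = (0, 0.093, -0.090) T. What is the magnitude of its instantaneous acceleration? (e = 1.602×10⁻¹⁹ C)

v×B = (-3.84×10⁴, 4.50×10⁴, 4.65×10⁴) N/C.
E + v×B = (-3.84×10⁴, 4.42×10⁴, 4.68×10⁴) N/C.
F = q(E + v×B) = (1.602×10⁻¹⁹ C)·(-3.84×10⁴, 4.42×10⁴, 4.68×10⁴) = (-6.16×10⁻¹⁵, 7.08×10⁻¹⁵, 7.49×10⁻¹⁵) N.
|a| = |F|/m = 1.201×10⁻¹⁴/8.14×10⁻²⁶ ≈ 1.48×10¹¹ m/s².

|a| ≈ 1.48×10¹¹ m/s²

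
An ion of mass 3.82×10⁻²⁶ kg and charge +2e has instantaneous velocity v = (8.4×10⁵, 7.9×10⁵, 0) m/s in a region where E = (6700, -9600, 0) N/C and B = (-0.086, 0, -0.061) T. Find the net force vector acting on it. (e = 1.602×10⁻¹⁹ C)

F ≈ (-1.33×10⁻¹⁴, 1.33×10⁻¹⁴, 2.18×10⁻¹⁴) N

v×B = (-4.82×10⁴, 5.12×10⁴, 6.79×10⁴) N/C.
E + v×B = (-4.15×10⁴, 4.16×10⁴, 6.79×10⁴) N/C.
F = q(E + v×B) = (3.204×10⁻¹⁹ C)·(-4.15×10⁴, 4.16×10⁴, 6.79×10⁴) = (-1.33×10⁻¹⁴, 1.33×10⁻¹⁴, 2.18×10⁻¹⁴) N.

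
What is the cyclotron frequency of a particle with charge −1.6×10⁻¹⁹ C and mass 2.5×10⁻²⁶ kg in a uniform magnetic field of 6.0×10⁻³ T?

f ≈ 6100 Hz

f = |q|B/(2πm).
f = (1.6×10⁻¹⁹)(6.0×10⁻³)/(2π·2.5×10⁻²⁶) ≈ 6100 Hz.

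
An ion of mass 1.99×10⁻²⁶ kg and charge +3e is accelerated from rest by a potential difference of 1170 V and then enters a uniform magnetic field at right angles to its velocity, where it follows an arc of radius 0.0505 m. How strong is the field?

B ≈ 0.195 T

v = √(2|q|V/m) = √(2·4.806×10⁻¹⁹·1170/1.99×10⁻²⁶) ≈ 2.377×10⁵ m/s.
B = mv/(|q|r) = (1.99×10⁻²⁶)(2.377×10⁵)/((4.806×10⁻¹⁹)(0.0505)) ≈ 0.195 T.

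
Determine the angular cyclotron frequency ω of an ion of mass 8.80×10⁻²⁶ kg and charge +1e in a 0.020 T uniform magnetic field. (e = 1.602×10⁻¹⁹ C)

ω = |q|B/m.
ω = (1.602×10⁻¹⁹)(0.020)/8.80×10⁻²⁶ ≈ 3.6×10⁴ rad/s.

ω ≈ 3.6×10⁴ rad/s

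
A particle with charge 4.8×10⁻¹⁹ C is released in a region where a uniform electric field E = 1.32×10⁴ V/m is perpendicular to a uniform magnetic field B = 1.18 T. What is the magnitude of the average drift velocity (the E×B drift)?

The steady drift has the magnetic force balancing the electric force, so v_d = E/B.
v_d = 1.32×10⁴/1.18 = 1.12×10⁴ m/s.

v_d ≈ 1.12×10⁴ m/s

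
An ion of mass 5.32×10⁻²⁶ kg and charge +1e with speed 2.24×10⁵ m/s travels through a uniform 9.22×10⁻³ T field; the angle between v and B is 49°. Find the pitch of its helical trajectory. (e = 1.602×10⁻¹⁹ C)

p ≈ 33.3 m

v∥ = v cosθ = 2.24×10⁵·cos49° ≈ 1.470×10⁵ m/s.
T = 2πm/(|q|B) = 2π(5.32×10⁻²⁶)/((1.602×10⁻¹⁹)(9.22×10⁻³)) ≈ 2.263×10⁻⁴ s.
pitch = v∥ T = (1.470×10⁵)(2.263×10⁻⁴) ≈ 33.3 m.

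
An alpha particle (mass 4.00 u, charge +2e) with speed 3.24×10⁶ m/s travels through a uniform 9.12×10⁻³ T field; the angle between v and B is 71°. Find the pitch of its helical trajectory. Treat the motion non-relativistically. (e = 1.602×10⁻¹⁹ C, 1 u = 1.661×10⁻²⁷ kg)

p ≈ 15.1 m

v∥ = v cosθ = 3.24×10⁶·cos71° ≈ 1.055×10⁶ m/s.
T = 2πm/(|q|B) = 2π(6.644×10⁻²⁷)/((3.204×10⁻¹⁹)(9.12×10⁻³)) ≈ 1.429×10⁻⁵ s.
pitch = v∥ T = (1.055×10⁶)(1.429×10⁻⁵) ≈ 15.1 m.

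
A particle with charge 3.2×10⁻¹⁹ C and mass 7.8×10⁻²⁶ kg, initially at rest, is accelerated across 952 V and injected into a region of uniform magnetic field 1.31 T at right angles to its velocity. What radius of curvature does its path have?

Acceleration: |q|V = ½mv² ⇒ v = √(2|q|V/m) = √(2·3.2×10⁻¹⁹·952/7.8×10⁻²⁶) ≈ 8.838×10⁴ m/s.
In the field: r = mv/(|q|B) = (7.8×10⁻²⁶)(8.838×10⁴)/((3.2×10⁻¹⁹)(1.31)) ≈ 0.0164 m.

r ≈ 0.0164 m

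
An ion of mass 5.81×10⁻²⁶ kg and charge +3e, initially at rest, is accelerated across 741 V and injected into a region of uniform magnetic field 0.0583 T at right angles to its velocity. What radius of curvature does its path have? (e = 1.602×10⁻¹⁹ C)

r ≈ 0.230 m

Acceleration: |q|V = ½mv² ⇒ v = √(2|q|V/m) = √(2·4.806×10⁻¹⁹·741/5.81×10⁻²⁶) ≈ 1.107×10⁵ m/s.
In the field: r = mv/(|q|B) = (5.81×10⁻²⁶)(1.107×10⁵)/((4.806×10⁻¹⁹)(0.0583)) ≈ 0.230 m.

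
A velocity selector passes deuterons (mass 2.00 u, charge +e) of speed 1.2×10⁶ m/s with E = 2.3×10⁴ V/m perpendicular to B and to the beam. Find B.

B = 0.019 T

Balance of forces in the selector: qE = qvB ⇒ B = E/v.
B = 2.3×10⁴/1.2×10⁶ = 0.019 T.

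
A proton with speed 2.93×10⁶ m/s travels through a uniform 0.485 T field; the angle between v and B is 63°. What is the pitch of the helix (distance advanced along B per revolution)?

v∥ = v cosθ = 2.93×10⁶·cos63° ≈ 1.330×10⁶ m/s.
T = 2πm/(|q|B) = 2π(1.673×10⁻²⁷)/((1.602×10⁻¹⁹)(0.485)) ≈ 1.353×10⁻⁷ s.
pitch = v∥ T = (1.330×10⁶)(1.353×10⁻⁷) ≈ 0.180 m.

p ≈ 0.180 m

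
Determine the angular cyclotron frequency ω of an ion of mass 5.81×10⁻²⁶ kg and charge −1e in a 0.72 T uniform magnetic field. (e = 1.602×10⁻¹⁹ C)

ω ≈ 2.0×10⁶ rad/s

ω = |q|B/m.
ω = (1.602×10⁻¹⁹)(0.72)/5.81×10⁻²⁶ ≈ 2.0×10⁶ rad/s.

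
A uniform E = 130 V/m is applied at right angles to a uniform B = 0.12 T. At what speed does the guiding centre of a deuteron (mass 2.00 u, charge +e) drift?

v_d ≈ 1100 m/s

In crossed fields the guiding centre drifts at v_d = |E×B|/B² = E/B, independent of charge and mass.
v_d = 130/0.12 = 1100 m/s.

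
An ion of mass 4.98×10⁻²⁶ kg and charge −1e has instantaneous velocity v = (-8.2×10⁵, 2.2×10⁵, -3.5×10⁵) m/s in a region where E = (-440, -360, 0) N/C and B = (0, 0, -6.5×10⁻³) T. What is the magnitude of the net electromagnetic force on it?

v×B = (-1430, -5330, 0) N/C.
E + v×B = (-1870, -5690, 0) N/C.
F = q(E + v×B) = (−1.602×10⁻¹⁹ C)·(-1870, -5690, 0) = (3.00×10⁻¹⁶, 9.12×10⁻¹⁶, 0) N.
|F| = 9.60×10⁻¹⁶ N.

|F| ≈ 9.60×10⁻¹⁶ N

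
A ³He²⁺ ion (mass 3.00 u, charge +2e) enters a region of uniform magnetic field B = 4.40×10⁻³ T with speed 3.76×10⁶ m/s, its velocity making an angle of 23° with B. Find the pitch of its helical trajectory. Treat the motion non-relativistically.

v∥ = v cosθ = 3.76×10⁶·cos23° ≈ 3.461×10⁶ m/s.
T = 2πm/(|q|B) = 2π(4.983×10⁻²⁷)/((3.204×10⁻¹⁹)(4.40×10⁻³)) ≈ 2.221×10⁻⁵ s.
pitch = v∥ T = (3.461×10⁶)(2.221×10⁻⁵) ≈ 76.9 m.

p ≈ 76.9 m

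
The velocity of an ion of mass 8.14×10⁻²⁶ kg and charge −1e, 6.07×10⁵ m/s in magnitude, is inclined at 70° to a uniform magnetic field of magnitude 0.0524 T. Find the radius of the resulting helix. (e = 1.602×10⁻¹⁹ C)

r ≈ 5.53 m

v⊥ = v sinθ = 6.07×10⁵·sin70° ≈ 5.704×10⁵ m/s.
r = m v⊥/(|q|B) = (8.14×10⁻²⁶)(5.704×10⁵)/((1.602×10⁻¹⁹)(0.0524)) ≈ 5.53 m.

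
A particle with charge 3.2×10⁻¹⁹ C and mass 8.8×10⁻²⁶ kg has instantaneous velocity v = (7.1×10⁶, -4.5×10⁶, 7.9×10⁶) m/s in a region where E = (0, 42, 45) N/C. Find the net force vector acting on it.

Only an electric field acts, so F = qE = (3.2×10⁻¹⁹ C)·(0, 42.0, 45.0) = (0, 1.34×10⁻¹⁷, 1.44×10⁻¹⁷) N.

F ≈ (0, 1.34×10⁻¹⁷, 1.44×10⁻¹⁷) N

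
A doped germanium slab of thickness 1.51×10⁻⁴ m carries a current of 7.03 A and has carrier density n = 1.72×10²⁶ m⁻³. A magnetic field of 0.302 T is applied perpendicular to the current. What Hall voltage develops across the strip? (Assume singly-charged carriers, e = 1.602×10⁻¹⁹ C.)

V_H ≈ 5.10×10⁻⁴ V

V_H = IB/(n e t).
V_H = (7.03)(0.302)/((1.72×10²⁶)(1.602×10⁻¹⁹)(1.51×10⁻⁴)) ≈ 5.10×10⁻⁴ V.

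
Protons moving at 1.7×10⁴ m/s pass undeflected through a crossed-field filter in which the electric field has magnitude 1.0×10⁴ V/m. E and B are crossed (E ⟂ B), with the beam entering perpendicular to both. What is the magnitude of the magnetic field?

Balance of forces in the selector: qE = qvB ⇒ B = E/v.
B = 1.0×10⁴/1.7×10⁴ = 0.59 T.

B = 0.59 T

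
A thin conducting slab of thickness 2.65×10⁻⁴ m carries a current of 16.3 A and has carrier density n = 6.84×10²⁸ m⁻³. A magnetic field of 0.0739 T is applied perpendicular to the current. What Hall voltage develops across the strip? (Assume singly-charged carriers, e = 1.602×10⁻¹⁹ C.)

V_H = IB/(n e t).
V_H = (16.3)(0.0739)/((6.84×10²⁸)(1.602×10⁻¹⁹)(2.65×10⁻⁴)) ≈ 4.15×10⁻⁷ V.

V_H ≈ 4.15×10⁻⁷ V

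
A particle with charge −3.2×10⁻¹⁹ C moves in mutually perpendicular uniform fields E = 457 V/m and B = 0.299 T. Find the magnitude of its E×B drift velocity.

The E×B drift speed is v_d = E/B.
v_d = 457/0.299 = 1530 m/s.

v_d ≈ 1530 m/s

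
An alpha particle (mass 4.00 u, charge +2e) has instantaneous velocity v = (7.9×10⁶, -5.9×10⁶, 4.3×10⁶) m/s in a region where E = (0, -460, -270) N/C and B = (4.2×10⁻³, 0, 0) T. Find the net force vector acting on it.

F ≈ (0, 5.64×10⁻¹⁵, 7.85×10⁻¹⁵) N

v×B = (0, 1.81×10⁴, 2.48×10⁴) N/C.
E + v×B = (0, 1.76×10⁴, 2.45×10⁴) N/C.
F = q(E + v×B) = (3.204×10⁻¹⁹ C)·(0, 1.76×10⁴, 2.45×10⁴) = (0, 5.64×10⁻¹⁵, 7.85×10⁻¹⁵) N.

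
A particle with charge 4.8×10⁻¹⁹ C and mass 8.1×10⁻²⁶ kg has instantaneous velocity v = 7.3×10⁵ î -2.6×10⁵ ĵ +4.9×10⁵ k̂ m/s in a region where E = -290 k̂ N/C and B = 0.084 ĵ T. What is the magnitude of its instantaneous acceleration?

|a| ≈ 4.36×10¹¹ m/s²

v×B = (-4.12×10⁴, 0, 6.13×10⁴) N/C.
E + v×B = (-4.12×10⁴, 0, 6.10×10⁴) N/C.
F = q(E + v×B) = (4.8×10⁻¹⁹ C)·(-4.12×10⁴, 0, 6.10×10⁴) = (-1.98×10⁻¹⁴, 0, 2.93×10⁻¹⁴) N.
|a| = |F|/m = 3.533×10⁻¹⁴/8.1×10⁻²⁶ ≈ 4.36×10¹¹ m/s².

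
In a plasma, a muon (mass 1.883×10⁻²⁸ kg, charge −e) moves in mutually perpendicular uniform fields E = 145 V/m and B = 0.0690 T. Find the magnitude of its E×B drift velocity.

The steady drift has the magnetic force balancing the electric force, so v_d = E/B.
v_d = 145/0.0690 = 2100 m/s.

v_d ≈ 2100 m/s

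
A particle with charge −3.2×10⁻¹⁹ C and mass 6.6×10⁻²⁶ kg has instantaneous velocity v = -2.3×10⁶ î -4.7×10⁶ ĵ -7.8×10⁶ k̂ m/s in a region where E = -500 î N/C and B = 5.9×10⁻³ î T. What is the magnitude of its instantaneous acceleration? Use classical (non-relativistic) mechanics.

v×B = (0, -4.60×10⁴, 2.77×10⁴) N/C.
E + v×B = (-500, -4.60×10⁴, 2.77×10⁴) N/C.
F = q(E + v×B) = (−3.2×10⁻¹⁹ C)·(-500, -4.60×10⁴, 2.77×10⁴) = (1.60×10⁻¹⁶, 1.47×10⁻¹⁴, -8.87×10⁻¹⁵) N.
|a| = |F|/m = 1.719×10⁻¹⁴/6.6×10⁻²⁶ ≈ 2.61×10¹¹ m/s².

|a| ≈ 2.61×10¹¹ m/s²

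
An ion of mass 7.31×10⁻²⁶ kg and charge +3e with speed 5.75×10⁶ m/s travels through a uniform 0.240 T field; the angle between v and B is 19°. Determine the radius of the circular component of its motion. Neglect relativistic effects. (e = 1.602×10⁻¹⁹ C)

r ≈ 1.19 m

v⊥ = v sinθ = 5.75×10⁶·sin19° ≈ 1.872×10⁶ m/s.
r = m v⊥/(|q|B) = (7.31×10⁻²⁶)(1.872×10⁶)/((4.806×10⁻¹⁹)(0.240)) ≈ 1.19 m.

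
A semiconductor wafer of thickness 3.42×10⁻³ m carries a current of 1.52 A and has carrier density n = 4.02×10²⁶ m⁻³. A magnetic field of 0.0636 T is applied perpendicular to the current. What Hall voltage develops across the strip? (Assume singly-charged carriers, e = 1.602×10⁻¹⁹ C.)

V_H ≈ 4.39×10⁻⁷ V

V_H = IB/(n e t).
V_H = (1.52)(0.0636)/((4.02×10²⁶)(1.602×10⁻¹⁹)(3.42×10⁻³)) ≈ 4.39×10⁻⁷ V.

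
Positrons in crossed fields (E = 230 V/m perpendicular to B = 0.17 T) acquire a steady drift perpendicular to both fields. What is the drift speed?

In crossed fields the guiding centre drifts at v_d = |E×B|/B² = E/B, independent of charge and mass.
v_d = 230/0.17 = 1400 m/s.

v_d ≈ 1400 m/s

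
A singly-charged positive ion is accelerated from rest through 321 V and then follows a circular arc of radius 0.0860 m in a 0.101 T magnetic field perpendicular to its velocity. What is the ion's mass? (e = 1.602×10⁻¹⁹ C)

m ≈ 1.88×10⁻²⁶ kg

Combine |q|V = ½mv² and r = mv/(|q|B): eliminate v to get m = qB²r²/(2V).
m = (1.602×10⁻¹⁹)(0.101)²(0.0860)²/(2·321) ≈ 1.88×10⁻²⁶ kg.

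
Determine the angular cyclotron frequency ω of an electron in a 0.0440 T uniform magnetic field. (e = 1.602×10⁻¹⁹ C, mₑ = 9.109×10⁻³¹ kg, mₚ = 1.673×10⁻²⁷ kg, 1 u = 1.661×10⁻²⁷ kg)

ω ≈ 7.74×10⁹ rad/s

ω = |q|B/m.
ω = (1.602×10⁻¹⁹)(0.0440)/9.109×10⁻³¹ ≈ 7.74×10⁹ rad/s.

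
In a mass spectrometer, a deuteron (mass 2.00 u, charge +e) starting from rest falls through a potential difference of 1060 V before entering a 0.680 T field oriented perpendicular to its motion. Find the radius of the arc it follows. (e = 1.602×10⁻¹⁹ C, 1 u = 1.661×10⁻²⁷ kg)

Acceleration: |q|V = ½mv² ⇒ v = √(2|q|V/m) = √(2·1.602×10⁻¹⁹·1060/3.322×10⁻²⁷) ≈ 3.197×10⁵ m/s.
In the field: r = mv/(|q|B) = (3.322×10⁻²⁷)(3.197×10⁵)/((1.602×10⁻¹⁹)(0.680)) ≈ 9.75×10⁻³ m.

r ≈ 9.75×10⁻³ m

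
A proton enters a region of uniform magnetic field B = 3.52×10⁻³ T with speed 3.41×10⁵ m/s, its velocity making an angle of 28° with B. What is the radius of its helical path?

r ≈ 0.475 m

v⊥ = v sinθ = 3.41×10⁵·sin28° ≈ 1.601×10⁵ m/s.
r = m v⊥/(|q|B) = (1.673×10⁻²⁷)(1.601×10⁵)/((1.602×10⁻¹⁹)(3.52×10⁻³)) ≈ 0.475 m.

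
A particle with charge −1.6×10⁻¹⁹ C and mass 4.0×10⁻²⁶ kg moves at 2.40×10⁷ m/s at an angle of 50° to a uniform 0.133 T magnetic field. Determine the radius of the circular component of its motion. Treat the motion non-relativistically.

v⊥ = v sinθ = 2.40×10⁷·sin50° ≈ 1.839×10⁷ m/s.
r = m v⊥/(|q|B) = (4.0×10⁻²⁶)(1.839×10⁷)/((1.6×10⁻¹⁹)(0.133)) ≈ 34.6 m.

r ≈ 34.6 m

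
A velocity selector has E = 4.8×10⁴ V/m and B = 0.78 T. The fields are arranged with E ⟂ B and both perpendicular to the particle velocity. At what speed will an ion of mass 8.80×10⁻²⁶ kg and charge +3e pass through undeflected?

For undeflected motion the electric and magnetic forces balance: qE = qvB.
v = E/B = 4.8×10⁴/0.78 = 6.2×10⁴ m/s.

v = 6.2×10⁴ m/s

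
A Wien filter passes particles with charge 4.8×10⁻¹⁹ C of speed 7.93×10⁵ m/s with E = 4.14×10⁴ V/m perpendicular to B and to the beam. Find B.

B = 0.0522 T

Balance of forces in the selector: qE = qvB ⇒ B = E/v.
B = 4.14×10⁴/7.93×10⁵ = 0.0522 T.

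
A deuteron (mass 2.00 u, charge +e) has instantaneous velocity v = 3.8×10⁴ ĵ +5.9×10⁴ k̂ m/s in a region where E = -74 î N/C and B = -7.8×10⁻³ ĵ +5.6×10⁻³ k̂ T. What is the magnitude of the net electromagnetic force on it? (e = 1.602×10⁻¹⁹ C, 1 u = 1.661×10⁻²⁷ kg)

|F| ≈ 9.60×10⁻¹⁷ N

v×B = (673, 0, 0) N/C.
E + v×B = (599, 0, 0) N/C.
F = q(E + v×B) = (1.602×10⁻¹⁹ C)·(599, 0, 0) = (9.60×10⁻¹⁷, 0, 0) N.
|F| = 9.60×10⁻¹⁷ N.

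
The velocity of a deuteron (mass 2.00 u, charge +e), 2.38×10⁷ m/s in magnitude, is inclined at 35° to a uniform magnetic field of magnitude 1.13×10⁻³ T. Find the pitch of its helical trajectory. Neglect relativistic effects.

v∥ = v cosθ = 2.38×10⁷·cos35° ≈ 1.950×10⁷ m/s.
T = 2πm/(|q|B) = 2π(3.322×10⁻²⁷)/((1.602×10⁻¹⁹)(1.13×10⁻³)) ≈ 1.153×10⁻⁴ s.
pitch = v∥ T = (1.950×10⁷)(1.153×10⁻⁴) ≈ 2250 m.

p ≈ 2250 m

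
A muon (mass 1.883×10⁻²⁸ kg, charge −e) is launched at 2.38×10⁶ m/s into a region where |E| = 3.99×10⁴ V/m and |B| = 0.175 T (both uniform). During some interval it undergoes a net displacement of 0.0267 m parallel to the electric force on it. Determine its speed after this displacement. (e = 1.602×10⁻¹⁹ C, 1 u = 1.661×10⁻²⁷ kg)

B does no work; ΔKE = |q|E d.
½mv_f² = ½mv₀² + |q|Ed = ½(1.883×10⁻²⁸)(2.38×10⁶)² + (1.602×10⁻¹⁹)(3.99×10⁴)(0.0267) ≈ 5.333×10⁻¹⁶ J + 1.707×10⁻¹⁶ J ≈ 7.040×10⁻¹⁶ J.
v_f = √(2·7.040×10⁻¹⁶/1.883×10⁻²⁸) ≈ 2.73×10⁶ m/s.

v_f ≈ 2.73×10⁶ m/s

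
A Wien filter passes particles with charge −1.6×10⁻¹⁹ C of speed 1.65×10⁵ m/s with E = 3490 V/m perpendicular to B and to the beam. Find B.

B = 0.0212 T

Balance of forces in the selector: qE = qvB ⇒ B = E/v.
B = 3490/1.65×10⁵ = 0.0212 T.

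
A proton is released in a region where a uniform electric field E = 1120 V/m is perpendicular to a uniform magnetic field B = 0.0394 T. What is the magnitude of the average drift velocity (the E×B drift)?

The steady drift has the magnetic force balancing the electric force, so v_d = E/B.
v_d = 1120/0.0394 = 2.84×10⁴ m/s.

v_d ≈ 2.84×10⁴ m/s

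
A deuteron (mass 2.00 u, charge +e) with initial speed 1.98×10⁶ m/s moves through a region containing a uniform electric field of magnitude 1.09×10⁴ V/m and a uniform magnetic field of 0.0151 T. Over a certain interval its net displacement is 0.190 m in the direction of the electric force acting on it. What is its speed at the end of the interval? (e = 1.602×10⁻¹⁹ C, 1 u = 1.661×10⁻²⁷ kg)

B does no work; ΔKE = |q|E d.
½mv_f² = ½mv₀² + |q|Ed = ½(3.322×10⁻²⁷)(1.98×10⁶)² + (1.602×10⁻¹⁹)(1.09×10⁴)(0.190) ≈ 6.512×10⁻¹⁵ J + 3.318×10⁻¹⁶ J ≈ 6.844×10⁻¹⁵ J.
v_f = √(2·6.844×10⁻¹⁵/3.322×10⁻²⁷) ≈ 2.03×10⁶ m/s.

v_f ≈ 2.03×10⁶ m/s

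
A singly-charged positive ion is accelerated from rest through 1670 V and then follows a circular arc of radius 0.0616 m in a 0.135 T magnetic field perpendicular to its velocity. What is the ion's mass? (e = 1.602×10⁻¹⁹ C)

Combine |q|V = ½mv² and r = mv/(|q|B): eliminate v to get m = qB²r²/(2V).
m = (1.602×10⁻¹⁹)(0.135)²(0.0616)²/(2·1670) ≈ 3.32×10⁻²⁷ kg.

m ≈ 3.32×10⁻²⁷ kg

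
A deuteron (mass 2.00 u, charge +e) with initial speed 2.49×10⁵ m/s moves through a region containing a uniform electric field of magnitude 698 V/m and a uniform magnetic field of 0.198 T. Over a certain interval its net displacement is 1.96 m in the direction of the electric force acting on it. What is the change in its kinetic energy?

The magnetic force is always ⟂ v and does no work; only the electric force changes KE.
ΔKE = F_E · d = |q|E d = (1.602×10⁻¹⁹)(698)(1.96) ≈ 2.19×10⁻¹⁶ J.

ΔKE ≈ 2.19×10⁻¹⁶ J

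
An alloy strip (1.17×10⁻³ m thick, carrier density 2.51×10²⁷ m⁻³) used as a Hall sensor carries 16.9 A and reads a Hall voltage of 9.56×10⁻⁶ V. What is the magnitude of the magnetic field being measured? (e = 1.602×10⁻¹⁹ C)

From V_H = IB/(n e t), B = V_H n e t / I.
B = (9.56×10⁻⁶)(2.51×10²⁷)(1.602×10⁻¹⁹)(1.17×10⁻³)/16.9 ≈ 0.266 T.

B ≈ 0.266 T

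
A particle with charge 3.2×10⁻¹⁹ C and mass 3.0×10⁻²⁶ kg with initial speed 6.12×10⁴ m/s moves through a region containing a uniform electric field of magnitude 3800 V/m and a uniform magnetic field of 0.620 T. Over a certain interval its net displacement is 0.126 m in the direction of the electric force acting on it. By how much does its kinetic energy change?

The magnetic force is always ⟂ v and does no work; only the electric force changes KE.
ΔKE = F_E · d = |q|E d = (3.2×10⁻¹⁹)(3800)(0.126) ≈ 1.53×10⁻¹⁶ J.

ΔKE ≈ 1.53×10⁻¹⁶ J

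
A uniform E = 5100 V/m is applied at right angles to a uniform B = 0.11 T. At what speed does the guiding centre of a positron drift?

In crossed fields the guiding centre drifts at v_d = |E×B|/B² = E/B, independent of charge and mass.
v_d = 5100/0.11 = 4.6×10⁴ m/s.

v_d ≈ 4.6×10⁴ m/s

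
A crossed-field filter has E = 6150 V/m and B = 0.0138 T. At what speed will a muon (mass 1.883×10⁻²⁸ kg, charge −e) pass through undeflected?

v = 4.46×10⁵ m/s

For undeflected motion the electric and magnetic forces balance: qE = qvB.
v = E/B = 6150/0.0138 = 4.46×10⁵ m/s.
The result is independent of the particle's charge and mass.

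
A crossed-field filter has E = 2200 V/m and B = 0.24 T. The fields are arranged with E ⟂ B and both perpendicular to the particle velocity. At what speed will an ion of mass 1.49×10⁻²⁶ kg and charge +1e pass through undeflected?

v = 9200 m/s

Zero net Lorentz force requires |qE| = |q v×B|, i.e. E = vB.
v = E/B = 2200/0.24 = 9200 m/s.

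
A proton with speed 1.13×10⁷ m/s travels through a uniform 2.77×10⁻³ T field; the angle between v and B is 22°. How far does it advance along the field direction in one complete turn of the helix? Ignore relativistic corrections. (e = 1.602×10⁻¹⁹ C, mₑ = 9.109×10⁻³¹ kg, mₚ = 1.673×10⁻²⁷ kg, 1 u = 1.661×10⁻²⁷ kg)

v∥ = v cosθ = 1.13×10⁷·cos22° ≈ 1.048×10⁷ m/s.
T = 2πm/(|q|B) = 2π(1.673×10⁻²⁷)/((1.602×10⁻¹⁹)(2.77×10⁻³)) ≈ 2.369×10⁻⁵ s.
pitch = v∥ T = (1.048×10⁷)(2.369×10⁻⁵) ≈ 248 m.

p ≈ 248 m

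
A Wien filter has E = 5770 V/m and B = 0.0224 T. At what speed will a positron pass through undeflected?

Zero net Lorentz force requires |qE| = |q v×B|, i.e. E = vB.
v = E/B = 5770/0.0224 = 2.58×10⁵ m/s.

v = 2.58×10⁵ m/s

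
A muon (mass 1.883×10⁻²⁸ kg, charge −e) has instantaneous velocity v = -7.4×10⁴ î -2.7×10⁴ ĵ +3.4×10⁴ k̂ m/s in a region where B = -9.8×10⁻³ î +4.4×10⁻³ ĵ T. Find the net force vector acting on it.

v×B = (-150, -333, -590) N/C.
F = q v×B = (−1.602×10⁻¹⁹ C)·(-150, -333, -590) = (2.40×10⁻¹⁷, 5.34×10⁻¹⁷, 9.46×10⁻¹⁷) N.

F ≈ (2.40×10⁻¹⁷, 5.34×10⁻¹⁷, 9.46×10⁻¹⁷) N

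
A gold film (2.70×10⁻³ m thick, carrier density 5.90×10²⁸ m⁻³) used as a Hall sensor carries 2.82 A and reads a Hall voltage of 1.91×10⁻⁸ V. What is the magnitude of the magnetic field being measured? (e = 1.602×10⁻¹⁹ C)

From V_H = IB/(n e t), B = V_H n e t / I.
B = (1.91×10⁻⁸)(5.90×10²⁸)(1.602×10⁻¹⁹)(2.70×10⁻³)/2.82 ≈ 0.173 T.

B ≈ 0.173 T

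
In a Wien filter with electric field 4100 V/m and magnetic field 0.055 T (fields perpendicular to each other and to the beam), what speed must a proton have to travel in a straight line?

Zero net Lorentz force requires |qE| = |q v×B|, i.e. E = vB.
v = E/B = 4100/0.055 = 7.5×10⁴ m/s.

v = 7.5×10⁴ m/s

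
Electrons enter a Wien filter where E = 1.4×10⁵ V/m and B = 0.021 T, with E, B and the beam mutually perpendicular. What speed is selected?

v = 6.7×10⁶ m/s

Straight-line motion ⇒ electric and magnetic forces cancel, so E = vB.
v = E/B = 1.4×10⁵/0.021 = 6.7×10⁶ m/s.
The result is independent of the particle's charge and mass.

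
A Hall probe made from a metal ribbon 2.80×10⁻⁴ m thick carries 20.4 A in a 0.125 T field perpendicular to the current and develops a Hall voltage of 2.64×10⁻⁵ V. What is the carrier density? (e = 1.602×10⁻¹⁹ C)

From V_H = IB/(n e t), n = IB/(V_H e t).
n = (20.4)(0.125)/((2.64×10⁻⁵)(1.602×10⁻¹⁹)(2.80×10⁻⁴)) ≈ 2.15×10²⁷ m⁻³.

n ≈ 2.15×10²⁷ m⁻³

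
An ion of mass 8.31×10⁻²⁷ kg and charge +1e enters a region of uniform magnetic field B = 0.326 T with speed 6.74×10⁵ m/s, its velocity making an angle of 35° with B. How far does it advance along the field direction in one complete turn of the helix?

p ≈ 0.552 m

v∥ = v cosθ = 6.74×10⁵·cos35° ≈ 5.521×10⁵ m/s.
T = 2πm/(|q|B) = 2π(8.31×10⁻²⁷)/((1.602×10⁻¹⁹)(0.326)) ≈ 9.998×10⁻⁷ s.
pitch = v∥ T = (5.521×10⁵)(9.998×10⁻⁷) ≈ 0.552 m.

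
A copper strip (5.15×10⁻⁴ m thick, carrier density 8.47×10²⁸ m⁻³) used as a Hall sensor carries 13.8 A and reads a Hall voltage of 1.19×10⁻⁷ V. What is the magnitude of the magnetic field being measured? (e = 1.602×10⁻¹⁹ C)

B ≈ 0.0603 T

From V_H = IB/(n e t), B = V_H n e t / I.
B = (1.19×10⁻⁷)(8.47×10²⁸)(1.602×10⁻¹⁹)(5.15×10⁻⁴)/13.8 ≈ 0.0603 T.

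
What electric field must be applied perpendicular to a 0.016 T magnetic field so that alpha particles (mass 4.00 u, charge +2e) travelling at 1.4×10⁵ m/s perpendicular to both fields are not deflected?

For straight-line motion qE = qvB, so E = vB.
E = 1.4×10⁵ × 0.016 = 2200 V/m.

E = 2200 V/m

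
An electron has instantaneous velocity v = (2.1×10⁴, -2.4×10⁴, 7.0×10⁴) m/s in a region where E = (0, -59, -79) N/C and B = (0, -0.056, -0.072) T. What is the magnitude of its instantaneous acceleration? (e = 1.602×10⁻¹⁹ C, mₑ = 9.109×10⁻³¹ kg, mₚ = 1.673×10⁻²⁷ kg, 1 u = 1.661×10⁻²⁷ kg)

v×B = (5650, 1510, -1180) N/C.
E + v×B = (5650, 1450, -1260) N/C.
F = q(E + v×B) = (−1.602×10⁻¹⁹ C)·(5650, 1450, -1260) = (-9.05×10⁻¹⁶, -2.33×10⁻¹⁶, 2.01×10⁻¹⁶) N.
|a| = |F|/m = 9.557×10⁻¹⁶/9.109×10⁻³¹ ≈ 1.05×10¹⁵ m/s².

|a| ≈ 1.05×10¹⁵ m/s²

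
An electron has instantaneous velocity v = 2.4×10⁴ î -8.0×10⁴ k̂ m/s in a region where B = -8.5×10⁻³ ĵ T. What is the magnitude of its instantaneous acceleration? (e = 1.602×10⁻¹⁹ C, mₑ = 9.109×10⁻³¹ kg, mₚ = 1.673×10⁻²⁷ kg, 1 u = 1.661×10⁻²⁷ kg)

|a| ≈ 1.25×10¹⁴ m/s²

v×B = (-680, 0, -204) N/C.
F = q v×B = (−1.602×10⁻¹⁹ C)·(-680, 0, -204) = (1.09×10⁻¹⁶, 0, 3.27×10⁻¹⁷) N.
|a| = |F|/m = 1.137×10⁻¹⁶/9.109×10⁻³¹ ≈ 1.25×10¹⁴ m/s².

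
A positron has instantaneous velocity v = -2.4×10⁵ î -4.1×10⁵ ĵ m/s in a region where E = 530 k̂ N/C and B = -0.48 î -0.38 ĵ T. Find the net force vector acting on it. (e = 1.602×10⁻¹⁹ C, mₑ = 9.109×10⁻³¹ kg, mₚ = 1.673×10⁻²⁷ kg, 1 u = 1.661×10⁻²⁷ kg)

F ≈ (0, 0, -1.68×10⁻¹⁴) N

v×B = (0, 0, -1.06×10⁵) N/C.
E + v×B = (0, 0, -1.05×10⁵) N/C.
F = q(E + v×B) = (1.602×10⁻¹⁹ C)·(0, 0, -1.05×10⁵) = (0, 0, -1.68×10⁻¹⁴) N.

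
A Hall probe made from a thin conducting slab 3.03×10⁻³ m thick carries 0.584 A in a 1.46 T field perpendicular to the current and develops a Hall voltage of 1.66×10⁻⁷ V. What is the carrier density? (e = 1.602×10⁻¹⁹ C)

n ≈ 1.06×10²⁸ m⁻³

From V_H = IB/(n e t), n = IB/(V_H e t).
n = (0.584)(1.46)/((1.66×10⁻⁷)(1.602×10⁻¹⁹)(3.03×10⁻³)) ≈ 1.06×10²⁸ m⁻³.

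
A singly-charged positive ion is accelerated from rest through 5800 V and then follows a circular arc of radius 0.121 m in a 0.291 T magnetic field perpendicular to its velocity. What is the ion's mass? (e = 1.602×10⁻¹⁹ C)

Combine |q|V = ½mv² and r = mv/(|q|B): eliminate v to get m = qB²r²/(2V).
m = (1.602×10⁻¹⁹)(0.291)²(0.121)²/(2·5800) ≈ 1.71×10⁻²⁶ kg.

m ≈ 1.71×10⁻²⁶ kg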